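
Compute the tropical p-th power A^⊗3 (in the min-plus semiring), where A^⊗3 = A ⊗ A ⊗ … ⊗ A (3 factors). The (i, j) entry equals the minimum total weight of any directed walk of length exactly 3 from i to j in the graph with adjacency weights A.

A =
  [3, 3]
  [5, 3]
A^⊗3 =
  [9, 9]
  [11, 9]

Each entry (A^⊗3)_ij equals the minimum over all length-3 walks i = v_0 → v_1 → … → v_3 = j of Σ_t A[v_t][v_{t+1}]. For example, for (i, j) = (0, 1) we minimise over 4 possible intermediate vertex sequences; the minimum is 9, attained along the walk 0 → 0 → 0 → 1.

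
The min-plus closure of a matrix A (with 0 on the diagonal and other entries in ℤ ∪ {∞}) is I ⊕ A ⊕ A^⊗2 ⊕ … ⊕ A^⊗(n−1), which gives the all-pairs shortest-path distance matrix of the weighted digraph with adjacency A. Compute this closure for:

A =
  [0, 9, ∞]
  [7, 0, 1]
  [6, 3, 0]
Closure =
  [0, 9, 10]
  [7, 0, 1]
  [6, 3, 0]

This is the Floyd-Warshall all-pairs shortest-path computation. For each intermediate vertex k = 0, 1, …, 2, update dist[i][j] ← min(dist[i][j], dist[i][k] + dist[k][j]). The final matrix gives, for each (i, j), the minimum total weight of any directed path from i to j (possibly empty when i = j).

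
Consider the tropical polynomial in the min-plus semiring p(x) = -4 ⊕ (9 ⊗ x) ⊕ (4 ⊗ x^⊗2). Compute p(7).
p(7) = -4

A tropical monomial a ⊗ x^⊗i evaluates to a + i · x. Evaluating each term at x = 7:
  Term 0 contributes -4 + 0 · 7 = -4
  Term 1 contributes 9 + 1 · 7 = 16
  Term 2 contributes 4 + 2 · 7 = 18
p(7) = ⊕ of these = min[-4, 16, 18] = -4.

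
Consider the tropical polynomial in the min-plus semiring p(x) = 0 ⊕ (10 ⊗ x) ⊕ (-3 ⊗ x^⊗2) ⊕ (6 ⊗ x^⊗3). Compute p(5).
p(5) = 0

A tropical monomial a ⊗ x^⊗i evaluates to a + i · x. Evaluating each term at x = 5:
  Term 0 contributes 0 + 0 · 5 = 0
  Term 1 contributes 10 + 1 · 5 = 15
  Term 2 contributes -3 + 2 · 5 = 7
  Term 3 contributes 6 + 3 · 5 = 21
p(5) = ⊕ of these = min[0, 15, 7, 21] = 0.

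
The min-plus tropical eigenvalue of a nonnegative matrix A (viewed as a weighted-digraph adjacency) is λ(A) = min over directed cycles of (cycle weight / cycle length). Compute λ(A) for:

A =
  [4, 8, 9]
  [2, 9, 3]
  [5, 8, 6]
λ(A) = 4

Enumerate directed cycles and compute their means (weight / length). Sample:
  cycle 0 → 0: weight = 4, length = 1, mean = 4/1 ≈ 4.000
  cycle 1 → 1: weight = 9, length = 1, mean = 9/1 ≈ 9.000
  cycle 2 → 2: weight = 6, length = 1, mean = 6/1 ≈ 6.000
  cycle 0 → 1 → 0: weight = 10, length = 2, mean = 10/2 ≈ 5.000
  cycle 0 → 2 → 0: weight = 14, length = 2, mean = 14/2 ≈ 7.000
  cycle 1 → 0 → 1: weight = 10, length = 2, mean = 10/2 ≈ 5.000
Minimum mean = 4.000, attained e.g. along the cycle 0 → 0 with weight 4 and length 1. So λ(A) = 4/1 = 4.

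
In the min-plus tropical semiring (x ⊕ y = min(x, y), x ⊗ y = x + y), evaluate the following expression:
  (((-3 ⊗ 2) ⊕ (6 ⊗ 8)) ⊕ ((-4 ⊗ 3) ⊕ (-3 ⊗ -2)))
(((-3 ⊗ 2) ⊕ (6 ⊗ 8)) ⊕ ((-4 ⊗ 3) ⊕ (-3 ⊗ -2))) = -5

Expand innermost to outermost. Recall ⊕ takes the minimum of its arguments and ⊗ takes their sum. Working out the expression (((-3 ⊗ 2) ⊕ (6 ⊗ 8)) ⊕ ((-4 ⊗ 3) ⊕ (-3 ⊗ -2))) gives -5.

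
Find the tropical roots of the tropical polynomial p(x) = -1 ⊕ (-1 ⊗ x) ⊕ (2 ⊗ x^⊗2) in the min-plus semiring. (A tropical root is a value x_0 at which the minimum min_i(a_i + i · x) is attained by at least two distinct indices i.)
Roots: {-3, 0}

Each tropical root is a break point of the lower envelope of the lines y = a_i + i · x (there are 3 lines, with slopes 0, 1, ..., 2). Only the lines that attain the minimum somewhere contribute to roots; other lines are dominated. Here the surviving (envelope) indices are i = 2, i = 1, i = 0.
Intersections between consecutive envelope lines give the roots: for adjacent envelope indices i < j the intersection is x = (a_i − a_j) / (j − i). Reading off the sorted break points: {-3, 0}.
Verification: at each break x_0, at least two indices attain the minimum of min_i(a_i + i · x_0).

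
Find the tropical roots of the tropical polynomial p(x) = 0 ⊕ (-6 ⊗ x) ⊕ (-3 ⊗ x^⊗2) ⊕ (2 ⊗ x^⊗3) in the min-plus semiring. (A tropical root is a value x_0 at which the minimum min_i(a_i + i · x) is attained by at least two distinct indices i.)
Roots: {-5, -3, 6}

Each tropical root is a break point of the lower envelope of the lines y = a_i + i · x (there are 4 lines, with slopes 0, 1, ..., 3). Only the lines that attain the minimum somewhere contribute to roots; other lines are dominated. Here the surviving (envelope) indices are i = 3, i = 2, i = 1, i = 0.
Intersections between consecutive envelope lines give the roots: for adjacent envelope indices i < j the intersection is x = (a_i − a_j) / (j − i). Reading off the sorted break points: {-5, -3, 6}.
Verification: at each break x_0, at least two indices attain the minimum of min_i(a_i + i · x_0).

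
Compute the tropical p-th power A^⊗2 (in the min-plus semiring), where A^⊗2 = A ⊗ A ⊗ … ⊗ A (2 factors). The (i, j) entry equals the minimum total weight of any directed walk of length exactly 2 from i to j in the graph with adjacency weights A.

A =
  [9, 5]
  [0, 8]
A^⊗2 =
  [5, 13]
  [8, 5]

Each entry (A^⊗2)_ij equals the minimum over all length-2 walks i = v_0 → v_1 → … → v_2 = j of Σ_t A[v_t][v_{t+1}]. For example, for (i, j) = (0, 1) we minimise over 2 possible intermediate vertex sequences; the minimum is 13, attained along the walk 0 → 1 → 1.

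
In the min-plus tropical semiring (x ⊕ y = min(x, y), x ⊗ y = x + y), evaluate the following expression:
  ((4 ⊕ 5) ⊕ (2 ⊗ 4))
((4 ⊕ 5) ⊕ (2 ⊗ 4)) = 4

Expand innermost to outermost. Recall ⊕ takes the minimum of its arguments and ⊗ takes their sum. Working out the expression ((4 ⊕ 5) ⊕ (2 ⊗ 4)) gives 4.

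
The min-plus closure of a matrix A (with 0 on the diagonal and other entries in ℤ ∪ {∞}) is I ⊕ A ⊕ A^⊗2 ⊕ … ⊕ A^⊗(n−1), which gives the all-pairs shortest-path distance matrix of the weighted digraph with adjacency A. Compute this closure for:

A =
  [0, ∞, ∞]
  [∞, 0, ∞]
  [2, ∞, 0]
Closure =
  [0, ∞, ∞]
  [∞, 0, ∞]
  [2, ∞, 0]

This is the Floyd-Warshall all-pairs shortest-path computation. For each intermediate vertex k = 0, 1, …, 2, update dist[i][j] ← min(dist[i][j], dist[i][k] + dist[k][j]). The final matrix gives, for each (i, j), the minimum total weight of any directed path from i to j (possibly empty when i = j).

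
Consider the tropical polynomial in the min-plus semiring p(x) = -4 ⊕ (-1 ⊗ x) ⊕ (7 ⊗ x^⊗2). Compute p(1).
p(1) = -4

A tropical monomial a ⊗ x^⊗i evaluates to a + i · x. Evaluating each term at x = 1:
  Term 0 contributes -4 + 0 · 1 = -4
  Term 1 contributes -1 + 1 · 1 = 0
  Term 2 contributes 7 + 2 · 1 = 9
p(1) = ⊕ of these = min[-4, 0, 9] = -4.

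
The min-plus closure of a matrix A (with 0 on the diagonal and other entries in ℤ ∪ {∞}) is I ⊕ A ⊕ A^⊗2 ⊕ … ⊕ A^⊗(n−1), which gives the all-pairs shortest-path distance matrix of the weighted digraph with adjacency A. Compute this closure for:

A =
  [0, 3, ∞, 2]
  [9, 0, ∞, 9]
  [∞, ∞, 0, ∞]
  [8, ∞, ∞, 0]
Closure =
  [0, 3, ∞, 2]
  [9, 0, ∞, 9]
  [∞, ∞, 0, ∞]
  [8, 11, ∞, 0]

This is the Floyd-Warshall all-pairs shortest-path computation. For each intermediate vertex k = 0, 1, …, 3, update dist[i][j] ← min(dist[i][j], dist[i][k] + dist[k][j]). The final matrix gives, for each (i, j), the minimum total weight of any directed path from i to j (possibly empty when i = j).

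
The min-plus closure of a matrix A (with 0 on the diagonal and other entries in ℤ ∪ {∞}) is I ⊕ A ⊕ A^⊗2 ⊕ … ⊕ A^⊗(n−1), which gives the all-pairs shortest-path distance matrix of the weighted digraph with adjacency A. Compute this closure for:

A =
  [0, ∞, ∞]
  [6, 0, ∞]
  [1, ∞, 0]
Closure =
  [0, ∞, ∞]
  [6, 0, ∞]
  [1, ∞, 0]

This is the Floyd-Warshall all-pairs shortest-path computation. For each intermediate vertex k = 0, 1, …, 2, update dist[i][j] ← min(dist[i][j], dist[i][k] + dist[k][j]). The final matrix gives, for each (i, j), the minimum total weight of any directed path from i to j (possibly empty when i = j).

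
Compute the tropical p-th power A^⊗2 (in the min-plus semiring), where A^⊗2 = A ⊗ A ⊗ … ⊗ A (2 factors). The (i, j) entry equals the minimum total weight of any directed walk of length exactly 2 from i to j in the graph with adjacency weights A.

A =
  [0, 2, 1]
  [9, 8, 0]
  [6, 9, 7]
A^⊗2 =
  [0, 2, 1]
  [6, 9, 7]
  [6, 8, 7]

Each entry (A^⊗2)_ij equals the minimum over all length-2 walks i = v_0 → v_1 → … → v_2 = j of Σ_t A[v_t][v_{t+1}]. For example, for (i, j) = (0, 2) we minimise over 3 possible intermediate vertex sequences; the minimum is 1, attained along the walk 0 → 0 → 2.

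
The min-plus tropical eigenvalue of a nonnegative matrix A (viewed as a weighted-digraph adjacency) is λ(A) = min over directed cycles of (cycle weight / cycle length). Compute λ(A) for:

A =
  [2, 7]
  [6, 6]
λ(A) = 2

Enumerate directed cycles and compute their means (weight / length). Sample:
  cycle 0 → 0: weight = 2, length = 1, mean = 2/1 ≈ 2.000
  cycle 1 → 1: weight = 6, length = 1, mean = 6/1 ≈ 6.000
  cycle 0 → 1 → 0: weight = 13, length = 2, mean = 13/2 ≈ 6.500
  cycle 1 → 0 → 1: weight = 13, length = 2, mean = 13/2 ≈ 6.500
Minimum mean = 2.000, attained e.g. along the cycle 0 → 0 with weight 2 and length 1. So λ(A) = 2/1 = 2.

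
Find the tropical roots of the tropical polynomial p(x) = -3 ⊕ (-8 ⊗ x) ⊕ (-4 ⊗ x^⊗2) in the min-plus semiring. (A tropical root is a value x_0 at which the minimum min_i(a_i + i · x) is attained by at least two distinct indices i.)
Roots: {-4, 5}

Each tropical root is a break point of the lower envelope of the lines y = a_i + i · x (there are 3 lines, with slopes 0, 1, ..., 2). Only the lines that attain the minimum somewhere contribute to roots; other lines are dominated. Here the surviving (envelope) indices are i = 2, i = 1, i = 0.
Intersections between consecutive envelope lines give the roots: for adjacent envelope indices i < j the intersection is x = (a_i − a_j) / (j − i). Reading off the sorted break points: {-4, 5}.
Verification: at each break x_0, at least two indices attain the minimum of min_i(a_i + i · x_0).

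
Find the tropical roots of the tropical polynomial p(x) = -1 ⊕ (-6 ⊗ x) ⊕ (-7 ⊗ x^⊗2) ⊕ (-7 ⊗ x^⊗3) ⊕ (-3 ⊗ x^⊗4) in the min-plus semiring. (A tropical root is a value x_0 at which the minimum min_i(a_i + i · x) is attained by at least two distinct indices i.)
Roots: {-4, 0, 1, 5}

Each tropical root is a break point of the lower envelope of the lines y = a_i + i · x (there are 5 lines, with slopes 0, 1, ..., 4). Only the lines that attain the minimum somewhere contribute to roots; other lines are dominated. Here the surviving (envelope) indices are i = 4, i = 3, i = 2, i = 1, i = 0.
Intersections between consecutive envelope lines give the roots: for adjacent envelope indices i < j the intersection is x = (a_i − a_j) / (j − i). Reading off the sorted break points: {-4, 0, 1, 5}.
Verification: at each break x_0, at least two indices attain the minimum of min_i(a_i + i · x_0).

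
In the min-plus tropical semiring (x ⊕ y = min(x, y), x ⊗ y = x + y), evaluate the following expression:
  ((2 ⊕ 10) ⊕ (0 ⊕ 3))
((2 ⊕ 10) ⊕ (0 ⊕ 3)) = 0

Expand innermost to outermost. Recall ⊕ takes the minimum of its arguments and ⊗ takes their sum. Working out the expression ((2 ⊕ 10) ⊕ (0 ⊕ 3)) gives 0.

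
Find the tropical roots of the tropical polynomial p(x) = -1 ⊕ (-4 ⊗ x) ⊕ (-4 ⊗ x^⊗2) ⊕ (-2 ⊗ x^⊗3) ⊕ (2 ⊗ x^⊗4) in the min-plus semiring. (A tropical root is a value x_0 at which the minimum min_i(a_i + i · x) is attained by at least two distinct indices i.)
Roots: {-4, -2, 0, 3}

Each tropical root is a break point of the lower envelope of the lines y = a_i + i · x (there are 5 lines, with slopes 0, 1, ..., 4). Only the lines that attain the minimum somewhere contribute to roots; other lines are dominated. Here the surviving (envelope) indices are i = 4, i = 3, i = 2, i = 1, i = 0.
Intersections between consecutive envelope lines give the roots: for adjacent envelope indices i < j the intersection is x = (a_i − a_j) / (j − i). Reading off the sorted break points: {-4, -2, 0, 3}.
Verification: at each break x_0, at least two indices attain the minimum of min_i(a_i + i · x_0).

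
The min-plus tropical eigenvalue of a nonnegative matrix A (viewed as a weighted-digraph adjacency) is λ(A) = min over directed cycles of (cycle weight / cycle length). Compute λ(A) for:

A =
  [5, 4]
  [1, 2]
λ(A) = 2

Enumerate directed cycles and compute their means (weight / length). Sample:
  cycle 0 → 0: weight = 5, length = 1, mean = 5/1 ≈ 5.000
  cycle 1 → 1: weight = 2, length = 1, mean = 2/1 ≈ 2.000
  cycle 0 → 1 → 0: weight = 5, length = 2, mean = 5/2 ≈ 2.500
  cycle 1 → 0 → 1: weight = 5, length = 2, mean = 5/2 ≈ 2.500
Minimum mean = 2.000, attained e.g. along the cycle 1 → 1 with weight 2 and length 1. So λ(A) = 2/1 = 2.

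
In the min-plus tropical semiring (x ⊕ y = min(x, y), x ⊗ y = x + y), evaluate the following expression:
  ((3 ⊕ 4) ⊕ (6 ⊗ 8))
((3 ⊕ 4) ⊕ (6 ⊗ 8)) = 3

Expand innermost to outermost. Recall ⊕ takes the minimum of its arguments and ⊗ takes their sum. Working out the expression ((3 ⊕ 4) ⊕ (6 ⊗ 8)) gives 3.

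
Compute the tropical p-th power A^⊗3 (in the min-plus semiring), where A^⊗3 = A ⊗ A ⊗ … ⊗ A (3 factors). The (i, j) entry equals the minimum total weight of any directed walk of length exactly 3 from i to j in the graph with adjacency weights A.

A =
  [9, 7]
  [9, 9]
A^⊗3 =
  [25, 23]
  [25, 25]

Each entry (A^⊗3)_ij equals the minimum over all length-3 walks i = v_0 → v_1 → … → v_3 = j of Σ_t A[v_t][v_{t+1}]. For example, for (i, j) = (0, 1) we minimise over 4 possible intermediate vertex sequences; the minimum is 23, attained along the walk 0 → 1 → 0 → 1.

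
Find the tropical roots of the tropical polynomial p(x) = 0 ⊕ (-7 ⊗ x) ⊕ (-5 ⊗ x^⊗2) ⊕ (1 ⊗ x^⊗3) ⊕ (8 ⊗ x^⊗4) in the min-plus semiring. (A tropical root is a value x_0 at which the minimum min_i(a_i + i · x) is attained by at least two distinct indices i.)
Roots: {-7, -6, -2, 7}

Each tropical root is a break point of the lower envelope of the lines y = a_i + i · x (there are 5 lines, with slopes 0, 1, ..., 4). Only the lines that attain the minimum somewhere contribute to roots; other lines are dominated. Here the surviving (envelope) indices are i = 4, i = 3, i = 2, i = 1, i = 0.
Intersections between consecutive envelope lines give the roots: for adjacent envelope indices i < j the intersection is x = (a_i − a_j) / (j − i). Reading off the sorted break points: {-7, -6, -2, 7}.
Verification: at each break x_0, at least two indices attain the minimum of min_i(a_i + i · x_0).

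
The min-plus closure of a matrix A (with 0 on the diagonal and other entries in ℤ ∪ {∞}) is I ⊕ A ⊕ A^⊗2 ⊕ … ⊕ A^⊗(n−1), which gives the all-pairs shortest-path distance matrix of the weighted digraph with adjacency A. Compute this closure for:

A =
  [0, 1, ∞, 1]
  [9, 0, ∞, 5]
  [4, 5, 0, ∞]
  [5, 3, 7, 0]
Closure =
  [0, 1, 8, 1]
  [9, 0, 12, 5]
  [4, 5, 0, 5]
  [5, 3, 7, 0]

This is the Floyd-Warshall all-pairs shortest-path computation. For each intermediate vertex k = 0, 1, …, 3, update dist[i][j] ← min(dist[i][j], dist[i][k] + dist[k][j]). The final matrix gives, for each (i, j), the minimum total weight of any directed path from i to j (possibly empty when i = j).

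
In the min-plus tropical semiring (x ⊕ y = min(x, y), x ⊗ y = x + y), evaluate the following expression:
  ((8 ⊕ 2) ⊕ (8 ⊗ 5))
((8 ⊕ 2) ⊕ (8 ⊗ 5)) = 2

Expand innermost to outermost. Recall ⊕ takes the minimum of its arguments and ⊗ takes their sum. Working out the expression ((8 ⊕ 2) ⊕ (8 ⊗ 5)) gives 2.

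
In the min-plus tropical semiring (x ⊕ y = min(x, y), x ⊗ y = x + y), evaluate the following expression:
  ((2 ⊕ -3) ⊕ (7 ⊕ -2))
((2 ⊕ -3) ⊕ (7 ⊕ -2)) = -3

Expand innermost to outermost. Recall ⊕ takes the minimum of its arguments and ⊗ takes their sum. Working out the expression ((2 ⊕ -3) ⊕ (7 ⊕ -2)) gives -3.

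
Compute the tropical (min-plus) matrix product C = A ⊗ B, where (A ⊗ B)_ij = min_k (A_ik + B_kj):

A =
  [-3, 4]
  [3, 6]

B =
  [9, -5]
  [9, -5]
A ⊗ B =
  [6, -8]
  [12, -2]

Apply the min-plus product entry-by-entry:
  C[0][0] = min over k of (A[0][0] + B[0][0] = -3 + 9 = 6, A[0][1] + B[1][0] = 4 + 9 = 13) = 6 (attained at k = 0)
  C[0][1] = min over k of (A[0][0] + B[0][1] = -3 + -5 = -8, A[0][1] + B[1][1] = 4 + -5 = -1) = -8 (attained at k = 0)
  C[1][0] = min over k of (A[1][0] + B[0][0] = 3 + 9 = 12, A[1][1] + B[1][0] = 6 + 9 = 15) = 12 (attained at k = 0)
  C[1][1] = min over k of (A[1][0] + B[0][1] = 3 + -5 = -2, A[1][1] + B[1][1] = 6 + -5 = 1) = -2 (attained at k = 0)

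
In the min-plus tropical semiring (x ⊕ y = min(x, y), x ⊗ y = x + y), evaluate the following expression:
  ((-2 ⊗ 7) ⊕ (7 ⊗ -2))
((-2 ⊗ 7) ⊕ (7 ⊗ -2)) = 5

Expand innermost to outermost. Recall ⊕ takes the minimum of its arguments and ⊗ takes their sum. Working out the expression ((-2 ⊗ 7) ⊕ (7 ⊗ -2)) gives 5.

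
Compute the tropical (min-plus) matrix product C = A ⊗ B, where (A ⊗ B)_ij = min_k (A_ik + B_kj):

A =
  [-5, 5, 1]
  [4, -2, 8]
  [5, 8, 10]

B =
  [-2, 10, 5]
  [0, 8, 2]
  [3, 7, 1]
A ⊗ B =
  [-7, 5, 0]
  [-2, 6, 0]
  [3, 15, 10]

Apply the min-plus product entry-by-entry:
  C[0][0] = min over k of (A[0][0] + B[0][0] = -5 + -2 = -7, A[0][1] + B[1][0] = 5 + 0 = 5, A[0][2] + B[2][0] = 1 + 3 = 4) = -7 (attained at k = 0)
  C[0][1] = min over k of (A[0][0] + B[0][1] = -5 + 10 = 5, A[0][1] + B[1][1] = 5 + 8 = 13, A[0][2] + B[2][1] = 1 + 7 = 8) = 5 (attained at k = 0)
  C[0][2] = min over k of (A[0][0] + B[0][2] = -5 + 5 = 0, A[0][1] + B[1][2] = 5 + 2 = 7, A[0][2] + B[2][2] = 1 + 1 = 2) = 0 (attained at k = 0)
  C[1][0] = min over k of (A[1][0] + B[0][0] = 4 + -2 = 2, A[1][1] + B[1][0] = -2 + 0 = -2, A[1][2] + B[2][0] = 8 + 3 = 11) = -2 (attained at k = 1)
  C[1][1] = min over k of (A[1][0] + B[0][1] = 4 + 10 = 14, A[1][1] + B[1][1] = -2 + 8 = 6, A[1][2] + B[2][1] = 8 + 7 = 15) = 6 (attained at k = 1)
  C[1][2] = min over k of (A[1][0] + B[0][2] = 4 + 5 = 9, A[1][1] + B[1][2] = -2 + 2 = 0, A[1][2] + B[2][2] = 8 + 1 = 9) = 0 (attained at k = 1)
  C[2][0] = min over k of (A[2][0] + B[0][0] = 5 + -2 = 3, A[2][1] + B[1][0] = 8 + 0 = 8, A[2][2] + B[2][0] = 10 + 3 = 13) = 3 (attained at k = 0)
  C[2][1] = min over k of (A[2][0] + B[0][1] = 5 + 10 = 15, A[2][1] + B[1][1] = 8 + 8 = 16, A[2][2] + B[2][1] = 10 + 7 = 17) = 15 (attained at k = 0)
  C[2][2] = min over k of (A[2][0] + B[0][2] = 5 + 5 = 10, A[2][1] + B[1][2] = 8 + 2 = 10, A[2][2] + B[2][2] = 10 + 1 = 11) = 10 (attained at k = 0)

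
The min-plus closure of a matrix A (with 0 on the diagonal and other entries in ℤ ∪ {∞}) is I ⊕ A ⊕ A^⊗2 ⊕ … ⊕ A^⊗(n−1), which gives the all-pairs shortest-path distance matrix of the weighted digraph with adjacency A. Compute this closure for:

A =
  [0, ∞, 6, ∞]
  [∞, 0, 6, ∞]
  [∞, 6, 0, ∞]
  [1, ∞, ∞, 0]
Closure =
  [0, 12, 6, ∞]
  [∞, 0, 6, ∞]
  [∞, 6, 0, ∞]
  [1, 13, 7, 0]

This is the Floyd-Warshall all-pairs shortest-path computation. For each intermediate vertex k = 0, 1, …, 3, update dist[i][j] ← min(dist[i][j], dist[i][k] + dist[k][j]). The final matrix gives, for each (i, j), the minimum total weight of any directed path from i to j (possibly empty when i = j).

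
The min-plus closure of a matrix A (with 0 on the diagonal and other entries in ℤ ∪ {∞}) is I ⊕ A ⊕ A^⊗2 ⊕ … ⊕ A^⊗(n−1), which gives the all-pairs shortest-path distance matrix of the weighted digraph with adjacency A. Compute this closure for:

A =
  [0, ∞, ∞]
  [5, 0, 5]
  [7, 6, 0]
Closure =
  [0, ∞, ∞]
  [5, 0, 5]
  [7, 6, 0]

This is the Floyd-Warshall all-pairs shortest-path computation. For each intermediate vertex k = 0, 1, …, 2, update dist[i][j] ← min(dist[i][j], dist[i][k] + dist[k][j]). The final matrix gives, for each (i, j), the minimum total weight of any directed path from i to j (possibly empty when i = j).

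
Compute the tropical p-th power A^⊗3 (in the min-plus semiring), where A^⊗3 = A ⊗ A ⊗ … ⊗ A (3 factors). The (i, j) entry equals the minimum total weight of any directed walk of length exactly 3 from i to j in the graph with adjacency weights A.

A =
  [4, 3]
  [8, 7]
A^⊗3 =
  [12, 11]
  [16, 15]

Each entry (A^⊗3)_ij equals the minimum over all length-3 walks i = v_0 → v_1 → … → v_3 = j of Σ_t A[v_t][v_{t+1}]. For example, for (i, j) = (0, 1) we minimise over 4 possible intermediate vertex sequences; the minimum is 11, attained along the walk 0 → 0 → 0 → 1.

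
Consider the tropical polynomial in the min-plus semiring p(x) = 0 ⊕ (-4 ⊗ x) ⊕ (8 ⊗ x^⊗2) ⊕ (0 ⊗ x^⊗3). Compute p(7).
p(7) = 0

A tropical monomial a ⊗ x^⊗i evaluates to a + i · x. Evaluating each term at x = 7:
  Term 0 contributes 0 + 0 · 7 = 0
  Term 1 contributes -4 + 1 · 7 = 3
  Term 2 contributes 8 + 2 · 7 = 22
  Term 3 contributes 0 + 3 · 7 = 21
p(7) = ⊕ of these = min[0, 3, 22, 21] = 0.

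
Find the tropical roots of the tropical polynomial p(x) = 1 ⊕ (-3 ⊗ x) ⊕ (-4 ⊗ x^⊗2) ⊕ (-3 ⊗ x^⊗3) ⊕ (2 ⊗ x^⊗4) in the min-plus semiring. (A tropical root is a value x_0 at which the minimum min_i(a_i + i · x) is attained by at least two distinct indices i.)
Roots: {-5, -1, 1, 4}

Each tropical root is a break point of the lower envelope of the lines y = a_i + i · x (there are 5 lines, with slopes 0, 1, ..., 4). Only the lines that attain the minimum somewhere contribute to roots; other lines are dominated. Here the surviving (envelope) indices are i = 4, i = 3, i = 2, i = 1, i = 0.
Intersections between consecutive envelope lines give the roots: for adjacent envelope indices i < j the intersection is x = (a_i − a_j) / (j − i). Reading off the sorted break points: {-5, -1, 1, 4}.
Verification: at each break x_0, at least two indices attain the minimum of min_i(a_i + i · x_0).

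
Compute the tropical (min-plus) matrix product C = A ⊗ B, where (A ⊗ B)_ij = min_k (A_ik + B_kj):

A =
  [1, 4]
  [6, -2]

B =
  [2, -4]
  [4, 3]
A ⊗ B =
  [3, -3]
  [2, 1]

Apply the min-plus product entry-by-entry:
  C[0][0] = min over k of (A[0][0] + B[0][0] = 1 + 2 = 3, A[0][1] + B[1][0] = 4 + 4 = 8) = 3 (attained at k = 0)
  C[0][1] = min over k of (A[0][0] + B[0][1] = 1 + -4 = -3, A[0][1] + B[1][1] = 4 + 3 = 7) = -3 (attained at k = 0)
  C[1][0] = min over k of (A[1][0] + B[0][0] = 6 + 2 = 8, A[1][1] + B[1][0] = -2 + 4 = 2) = 2 (attained at k = 1)
  C[1][1] = min over k of (A[1][0] + B[0][1] = 6 + -4 = 2, A[1][1] + B[1][1] = -2 + 3 = 1) = 1 (attained at k = 1)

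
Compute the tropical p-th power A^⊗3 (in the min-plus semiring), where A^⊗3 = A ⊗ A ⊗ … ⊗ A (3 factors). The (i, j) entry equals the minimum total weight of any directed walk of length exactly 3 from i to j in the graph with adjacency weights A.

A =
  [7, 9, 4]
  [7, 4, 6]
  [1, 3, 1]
A^⊗3 =
  [6, 8, 6]
  [8, 10, 8]
  [3, 5, 3]

Each entry (A^⊗3)_ij equals the minimum over all length-3 walks i = v_0 → v_1 → … → v_3 = j of Σ_t A[v_t][v_{t+1}]. For example, for (i, j) = (0, 2) we minimise over 9 possible intermediate vertex sequences; the minimum is 6, attained along the walk 0 → 2 → 2 → 2.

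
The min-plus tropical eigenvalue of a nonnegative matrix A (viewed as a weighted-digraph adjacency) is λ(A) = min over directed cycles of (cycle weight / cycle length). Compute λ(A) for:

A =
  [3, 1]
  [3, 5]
λ(A) = 2

Enumerate directed cycles and compute their means (weight / length). Sample:
  cycle 0 → 0: weight = 3, length = 1, mean = 3/1 ≈ 3.000
  cycle 1 → 1: weight = 5, length = 1, mean = 5/1 ≈ 5.000
  cycle 0 → 1 → 0: weight = 4, length = 2, mean = 4/2 ≈ 2.000
  cycle 1 → 0 → 1: weight = 4, length = 2, mean = 4/2 ≈ 2.000
Minimum mean = 2.000, attained e.g. along the cycle 0 → 1 → 0 with weight 4 and length 2. So λ(A) = 4/2 = 2.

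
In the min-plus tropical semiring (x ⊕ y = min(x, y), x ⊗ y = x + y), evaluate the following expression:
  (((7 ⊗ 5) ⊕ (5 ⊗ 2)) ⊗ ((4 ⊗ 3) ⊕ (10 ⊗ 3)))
(((7 ⊗ 5) ⊕ (5 ⊗ 2)) ⊗ ((4 ⊗ 3) ⊕ (10 ⊗ 3))) = 14

Expand innermost to outermost. Recall ⊕ takes the minimum of its arguments and ⊗ takes their sum. Working out the expression (((7 ⊗ 5) ⊕ (5 ⊗ 2)) ⊗ ((4 ⊗ 3) ⊕ (10 ⊗ 3))) gives 14.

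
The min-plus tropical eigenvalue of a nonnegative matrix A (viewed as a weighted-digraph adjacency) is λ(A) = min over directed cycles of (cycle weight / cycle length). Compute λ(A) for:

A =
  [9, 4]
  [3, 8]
λ(A) = 7/2

Enumerate directed cycles and compute their means (weight / length). Sample:
  cycle 0 → 0: weight = 9, length = 1, mean = 9/1 ≈ 9.000
  cycle 1 → 1: weight = 8, length = 1, mean = 8/1 ≈ 8.000
  cycle 0 → 1 → 0: weight = 7, length = 2, mean = 7/2 ≈ 3.500
  cycle 1 → 0 → 1: weight = 7, length = 2, mean = 7/2 ≈ 3.500
Minimum mean = 3.500, attained e.g. along the cycle 0 → 1 → 0 with weight 7 and length 2. So λ(A) = 7/2 = 7/2.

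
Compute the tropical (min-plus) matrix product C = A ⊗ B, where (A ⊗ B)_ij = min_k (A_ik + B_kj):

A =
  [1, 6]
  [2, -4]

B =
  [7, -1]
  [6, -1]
A ⊗ B =
  [8, 0]
  [2, -5]

Apply the min-plus product entry-by-entry:
  C[0][0] = min over k of (A[0][0] + B[0][0] = 1 + 7 = 8, A[0][1] + B[1][0] = 6 + 6 = 12) = 8 (attained at k = 0)
  C[0][1] = min over k of (A[0][0] + B[0][1] = 1 + -1 = 0, A[0][1] + B[1][1] = 6 + -1 = 5) = 0 (attained at k = 0)
  C[1][0] = min over k of (A[1][0] + B[0][0] = 2 + 7 = 9, A[1][1] + B[1][0] = -4 + 6 = 2) = 2 (attained at k = 1)
  C[1][1] = min over k of (A[1][0] + B[0][1] = 2 + -1 = 1, A[1][1] + B[1][1] = -4 + -1 = -5) = -5 (attained at k = 1)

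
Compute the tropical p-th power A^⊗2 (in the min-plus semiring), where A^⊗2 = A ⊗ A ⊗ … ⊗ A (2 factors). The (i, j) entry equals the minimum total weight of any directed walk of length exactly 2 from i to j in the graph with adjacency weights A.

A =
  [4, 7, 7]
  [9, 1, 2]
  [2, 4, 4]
A^⊗2 =
  [8, 8, 9]
  [4, 2, 3]
  [6, 5, 6]

Each entry (A^⊗2)_ij equals the minimum over all length-2 walks i = v_0 → v_1 → … → v_2 = j of Σ_t A[v_t][v_{t+1}]. For example, for (i, j) = (0, 2) we minimise over 3 possible intermediate vertex sequences; the minimum is 9, attained along the walk 0 → 1 → 2.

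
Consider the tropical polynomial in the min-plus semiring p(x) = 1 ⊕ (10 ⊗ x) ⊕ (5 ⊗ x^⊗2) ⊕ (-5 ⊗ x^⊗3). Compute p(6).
p(6) = 1

A tropical monomial a ⊗ x^⊗i evaluates to a + i · x. Evaluating each term at x = 6:
  Term 0 contributes 1 + 0 · 6 = 1
  Term 1 contributes 10 + 1 · 6 = 16
  Term 2 contributes 5 + 2 · 6 = 17
  Term 3 contributes -5 + 3 · 6 = 13
p(6) = ⊕ of these = min[1, 16, 17, 13] = 1.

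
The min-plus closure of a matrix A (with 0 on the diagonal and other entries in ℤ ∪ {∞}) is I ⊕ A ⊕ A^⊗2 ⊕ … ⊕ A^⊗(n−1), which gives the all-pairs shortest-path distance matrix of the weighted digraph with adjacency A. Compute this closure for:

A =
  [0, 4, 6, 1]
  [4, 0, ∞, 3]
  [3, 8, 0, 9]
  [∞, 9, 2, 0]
Closure =
  [0, 4, 3, 1]
  [4, 0, 5, 3]
  [3, 7, 0, 4]
  [5, 9, 2, 0]

This is the Floyd-Warshall all-pairs shortest-path computation. For each intermediate vertex k = 0, 1, …, 3, update dist[i][j] ← min(dist[i][j], dist[i][k] + dist[k][j]). The final matrix gives, for each (i, j), the minimum total weight of any directed path from i to j (possibly empty when i = j).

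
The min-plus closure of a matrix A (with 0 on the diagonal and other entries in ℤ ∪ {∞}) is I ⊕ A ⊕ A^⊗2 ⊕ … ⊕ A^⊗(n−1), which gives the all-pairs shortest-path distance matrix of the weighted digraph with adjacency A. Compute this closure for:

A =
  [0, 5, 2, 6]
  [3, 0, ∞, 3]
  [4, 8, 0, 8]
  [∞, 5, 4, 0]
Closure =
  [0, 5, 2, 6]
  [3, 0, 5, 3]
  [4, 8, 0, 8]
  [8, 5, 4, 0]

This is the Floyd-Warshall all-pairs shortest-path computation. For each intermediate vertex k = 0, 1, …, 3, update dist[i][j] ← min(dist[i][j], dist[i][k] + dist[k][j]). The final matrix gives, for each (i, j), the minimum total weight of any directed path from i to j (possibly empty when i = j).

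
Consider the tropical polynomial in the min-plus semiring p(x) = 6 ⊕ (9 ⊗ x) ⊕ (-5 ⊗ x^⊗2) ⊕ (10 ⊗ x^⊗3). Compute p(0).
p(0) = -5

A tropical monomial a ⊗ x^⊗i evaluates to a + i · x. Evaluating each term at x = 0:
  Term 0 contributes 6 + 0 · 0 = 6
  Term 1 contributes 9 + 1 · 0 = 9
  Term 2 contributes -5 + 2 · 0 = -5
  Term 3 contributes 10 + 3 · 0 = 10
p(0) = ⊕ of these = min[6, 9, -5, 10] = -5.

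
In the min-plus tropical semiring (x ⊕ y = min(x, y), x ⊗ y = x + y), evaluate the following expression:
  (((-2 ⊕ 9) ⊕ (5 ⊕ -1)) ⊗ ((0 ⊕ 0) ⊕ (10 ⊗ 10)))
(((-2 ⊕ 9) ⊕ (5 ⊕ -1)) ⊗ ((0 ⊕ 0) ⊕ (10 ⊗ 10))) = -2

Expand innermost to outermost. Recall ⊕ takes the minimum of its arguments and ⊗ takes their sum. Working out the expression (((-2 ⊕ 9) ⊕ (5 ⊕ -1)) ⊗ ((0 ⊕ 0) ⊕ (10 ⊗ 10))) gives -2.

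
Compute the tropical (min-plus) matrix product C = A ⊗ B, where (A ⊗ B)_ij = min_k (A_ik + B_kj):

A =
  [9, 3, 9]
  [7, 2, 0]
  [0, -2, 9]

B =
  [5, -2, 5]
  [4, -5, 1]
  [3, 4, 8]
A ⊗ B =
  [7, -2, 4]
  [3, -3, 3]
  [2, -7, -1]

Apply the min-plus product entry-by-entry:
  C[0][0] = min over k of (A[0][0] + B[0][0] = 9 + 5 = 14, A[0][1] + B[1][0] = 3 + 4 = 7, A[0][2] + B[2][0] = 9 + 3 = 12) = 7 (attained at k = 1)
  C[0][1] = min over k of (A[0][0] + B[0][1] = 9 + -2 = 7, A[0][1] + B[1][1] = 3 + -5 = -2, A[0][2] + B[2][1] = 9 + 4 = 13) = -2 (attained at k = 1)
  C[0][2] = min over k of (A[0][0] + B[0][2] = 9 + 5 = 14, A[0][1] + B[1][2] = 3 + 1 = 4, A[0][2] + B[2][2] = 9 + 8 = 17) = 4 (attained at k = 1)
  C[1][0] = min over k of (A[1][0] + B[0][0] = 7 + 5 = 12, A[1][1] + B[1][0] = 2 + 4 = 6, A[1][2] + B[2][0] = 0 + 3 = 3) = 3 (attained at k = 2)
  C[1][1] = min over k of (A[1][0] + B[0][1] = 7 + -2 = 5, A[1][1] + B[1][1] = 2 + -5 = -3, A[1][2] + B[2][1] = 0 + 4 = 4) = -3 (attained at k = 1)
  C[1][2] = min over k of (A[1][0] + B[0][2] = 7 + 5 = 12, A[1][1] + B[1][2] = 2 + 1 = 3, A[1][2] + B[2][2] = 0 + 8 = 8) = 3 (attained at k = 1)
  C[2][0] = min over k of (A[2][0] + B[0][0] = 0 + 5 = 5, A[2][1] + B[1][0] = -2 + 4 = 2, A[2][2] + B[2][0] = 9 + 3 = 12) = 2 (attained at k = 1)
  C[2][1] = min over k of (A[2][0] + B[0][1] = 0 + -2 = -2, A[2][1] + B[1][1] = -2 + -5 = -7, A[2][2] + B[2][1] = 9 + 4 = 13) = -7 (attained at k = 1)
  C[2][2] = min over k of (A[2][0] + B[0][2] = 0 + 5 = 5, A[2][1] + B[1][2] = -2 + 1 = -1, A[2][2] + B[2][2] = 9 + 8 = 17) = -1 (attained at k = 1)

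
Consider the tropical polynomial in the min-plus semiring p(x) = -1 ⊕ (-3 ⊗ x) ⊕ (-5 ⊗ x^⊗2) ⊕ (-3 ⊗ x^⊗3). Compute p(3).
p(3) = -1

A tropical monomial a ⊗ x^⊗i evaluates to a + i · x. Evaluating each term at x = 3:
  Term 0 contributes -1 + 0 · 3 = -1
  Term 1 contributes -3 + 1 · 3 = 0
  Term 2 contributes -5 + 2 · 3 = 1
  Term 3 contributes -3 + 3 · 3 = 6
p(3) = ⊕ of these = min[-1, 0, 1, 6] = -1.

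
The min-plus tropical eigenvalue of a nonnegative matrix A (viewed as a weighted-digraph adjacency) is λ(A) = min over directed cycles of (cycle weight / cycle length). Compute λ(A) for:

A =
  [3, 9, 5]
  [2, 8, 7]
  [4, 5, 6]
λ(A) = 3

Enumerate directed cycles and compute their means (weight / length). Sample:
  cycle 0 → 0: weight = 3, length = 1, mean = 3/1 ≈ 3.000
  cycle 1 → 1: weight = 8, length = 1, mean = 8/1 ≈ 8.000
  cycle 2 → 2: weight = 6, length = 1, mean = 6/1 ≈ 6.000
  cycle 0 → 1 → 0: weight = 11, length = 2, mean = 11/2 ≈ 5.500
  cycle 0 → 2 → 0: weight = 9, length = 2, mean = 9/2 ≈ 4.500
  cycle 1 → 0 → 1: weight = 11, length = 2, mean = 11/2 ≈ 5.500
Minimum mean = 3.000, attained e.g. along the cycle 0 → 0 with weight 3 and length 1. So λ(A) = 3/1 = 3.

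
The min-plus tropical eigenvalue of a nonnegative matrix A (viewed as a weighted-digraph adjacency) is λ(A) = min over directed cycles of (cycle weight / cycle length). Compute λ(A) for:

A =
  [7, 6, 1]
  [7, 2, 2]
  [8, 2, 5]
λ(A) = 2

Enumerate directed cycles and compute their means (weight / length). Sample:
  cycle 0 → 0: weight = 7, length = 1, mean = 7/1 ≈ 7.000
  cycle 1 → 1: weight = 2, length = 1, mean = 2/1 ≈ 2.000
  cycle 2 → 2: weight = 5, length = 1, mean = 5/1 ≈ 5.000
  cycle 0 → 1 → 0: weight = 13, length = 2, mean = 13/2 ≈ 6.500
  cycle 0 → 2 → 0: weight = 9, length = 2, mean = 9/2 ≈ 4.500
  cycle 1 → 0 → 1: weight = 13, length = 2, mean = 13/2 ≈ 6.500
Minimum mean = 2.000, attained e.g. along the cycle 1 → 1 with weight 2 and length 1. So λ(A) = 2/1 = 2.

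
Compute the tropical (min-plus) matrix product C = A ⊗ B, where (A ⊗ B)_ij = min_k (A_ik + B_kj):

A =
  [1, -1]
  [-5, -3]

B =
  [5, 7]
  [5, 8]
A ⊗ B =
  [4, 7]
  [0, 2]

Apply the min-plus product entry-by-entry:
  C[0][0] = min over k of (A[0][0] + B[0][0] = 1 + 5 = 6, A[0][1] + B[1][0] = -1 + 5 = 4) = 4 (attained at k = 1)
  C[0][1] = min over k of (A[0][0] + B[0][1] = 1 + 7 = 8, A[0][1] + B[1][1] = -1 + 8 = 7) = 7 (attained at k = 1)
  C[1][0] = min over k of (A[1][0] + B[0][0] = -5 + 5 = 0, A[1][1] + B[1][0] = -3 + 5 = 2) = 0 (attained at k = 0)
  C[1][1] = min over k of (A[1][0] + B[0][1] = -5 + 7 = 2, A[1][1] + B[1][1] = -3 + 8 = 5) = 2 (attained at k = 0)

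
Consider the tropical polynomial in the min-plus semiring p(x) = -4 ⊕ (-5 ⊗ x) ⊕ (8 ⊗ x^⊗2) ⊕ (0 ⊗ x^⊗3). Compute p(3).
p(3) = -4

A tropical monomial a ⊗ x^⊗i evaluates to a + i · x. Evaluating each term at x = 3:
  Term 0 contributes -4 + 0 · 3 = -4
  Term 1 contributes -5 + 1 · 3 = -2
  Term 2 contributes 8 + 2 · 3 = 14
  Term 3 contributes 0 + 3 · 3 = 9
p(3) = ⊕ of these = min[-4, -2, 14, 9] = -4.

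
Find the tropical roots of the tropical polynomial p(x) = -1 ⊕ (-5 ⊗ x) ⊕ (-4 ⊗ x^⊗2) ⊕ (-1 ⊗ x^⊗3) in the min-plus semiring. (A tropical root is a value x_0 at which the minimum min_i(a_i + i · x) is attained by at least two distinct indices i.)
Roots: {-3, -1, 4}

Each tropical root is a break point of the lower envelope of the lines y = a_i + i · x (there are 4 lines, with slopes 0, 1, ..., 3). Only the lines that attain the minimum somewhere contribute to roots; other lines are dominated. Here the surviving (envelope) indices are i = 3, i = 2, i = 1, i = 0.
Intersections between consecutive envelope lines give the roots: for adjacent envelope indices i < j the intersection is x = (a_i − a_j) / (j − i). Reading off the sorted break points: {-3, -1, 4}.
Verification: at each break x_0, at least two indices attain the minimum of min_i(a_i + i · x_0).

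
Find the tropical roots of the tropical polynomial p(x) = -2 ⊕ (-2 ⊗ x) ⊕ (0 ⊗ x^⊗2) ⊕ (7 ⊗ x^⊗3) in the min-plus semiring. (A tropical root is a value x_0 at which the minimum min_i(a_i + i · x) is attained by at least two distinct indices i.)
Roots: {-7, -2, 0}

Each tropical root is a break point of the lower envelope of the lines y = a_i + i · x (there are 4 lines, with slopes 0, 1, ..., 3). Only the lines that attain the minimum somewhere contribute to roots; other lines are dominated. Here the surviving (envelope) indices are i = 3, i = 2, i = 1, i = 0.
Intersections between consecutive envelope lines give the roots: for adjacent envelope indices i < j the intersection is x = (a_i − a_j) / (j − i). Reading off the sorted break points: {-7, -2, 0}.
Verification: at each break x_0, at least two indices attain the minimum of min_i(a_i + i · x_0).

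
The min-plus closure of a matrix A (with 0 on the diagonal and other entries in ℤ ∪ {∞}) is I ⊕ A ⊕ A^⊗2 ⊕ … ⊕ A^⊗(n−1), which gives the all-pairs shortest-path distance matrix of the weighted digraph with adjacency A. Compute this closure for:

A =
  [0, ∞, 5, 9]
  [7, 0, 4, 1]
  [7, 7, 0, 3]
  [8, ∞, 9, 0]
Closure =
  [0, 12, 5, 8]
  [7, 0, 4, 1]
  [7, 7, 0, 3]
  [8, 16, 9, 0]

This is the Floyd-Warshall all-pairs shortest-path computation. For each intermediate vertex k = 0, 1, …, 3, update dist[i][j] ← min(dist[i][j], dist[i][k] + dist[k][j]). The final matrix gives, for each (i, j), the minimum total weight of any directed path from i to j (possibly empty when i = j).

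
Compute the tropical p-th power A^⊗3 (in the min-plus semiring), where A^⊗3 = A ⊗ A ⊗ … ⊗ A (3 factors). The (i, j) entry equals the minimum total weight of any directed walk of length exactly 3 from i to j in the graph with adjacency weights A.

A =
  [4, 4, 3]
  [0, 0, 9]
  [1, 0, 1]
A^⊗3 =
  [3, 3, 5]
  [0, 0, 3]
  [0, 0, 3]

Each entry (A^⊗3)_ij equals the minimum over all length-3 walks i = v_0 → v_1 → … → v_3 = j of Σ_t A[v_t][v_{t+1}]. For example, for (i, j) = (0, 2) we minimise over 9 possible intermediate vertex sequences; the minimum is 5, attained along the walk 0 → 2 → 2 → 2.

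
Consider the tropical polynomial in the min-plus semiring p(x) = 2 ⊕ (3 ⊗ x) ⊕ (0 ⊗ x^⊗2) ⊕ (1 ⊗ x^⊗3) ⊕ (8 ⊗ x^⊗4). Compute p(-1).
p(-1) = -2

A tropical monomial a ⊗ x^⊗i evaluates to a + i · x. Evaluating each term at x = -1:
  Term 0 contributes 2 + 0 · -1 = 2
  Term 1 contributes 3 + 1 · -1 = 2
  Term 2 contributes 0 + 2 · -1 = -2
  Term 3 contributes 1 + 3 · -1 = -2
  Term 4 contributes 8 + 4 · -1 = 4
p(-1) = ⊕ of these = min[2, 2, -2, -2, 4] = -2.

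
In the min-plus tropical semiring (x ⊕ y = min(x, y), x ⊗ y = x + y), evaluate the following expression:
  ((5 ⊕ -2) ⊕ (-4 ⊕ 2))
((5 ⊕ -2) ⊕ (-4 ⊕ 2)) = -4

Expand innermost to outermost. Recall ⊕ takes the minimum of its arguments and ⊗ takes their sum. Working out the expression ((5 ⊕ -2) ⊕ (-4 ⊕ 2)) gives -4.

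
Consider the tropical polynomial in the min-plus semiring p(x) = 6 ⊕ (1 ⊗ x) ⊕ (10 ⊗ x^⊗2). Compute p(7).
p(7) = 6

A tropical monomial a ⊗ x^⊗i evaluates to a + i · x. Evaluating each term at x = 7:
  Term 0 contributes 6 + 0 · 7 = 6
  Term 1 contributes 1 + 1 · 7 = 8
  Term 2 contributes 10 + 2 · 7 = 24
p(7) = ⊕ of these = min[6, 8, 24] = 6.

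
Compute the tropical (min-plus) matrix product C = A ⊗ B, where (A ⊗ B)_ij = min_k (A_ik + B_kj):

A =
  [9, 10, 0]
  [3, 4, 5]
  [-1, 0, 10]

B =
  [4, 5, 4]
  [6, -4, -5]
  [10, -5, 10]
A ⊗ B =
  [10, -5, 5]
  [7, 0, -1]
  [3, -4, -5]

Apply the min-plus product entry-by-entry:
  C[0][0] = min over k of (A[0][0] + B[0][0] = 9 + 4 = 13, A[0][1] + B[1][0] = 10 + 6 = 16, A[0][2] + B[2][0] = 0 + 10 = 10) = 10 (attained at k = 2)
  C[0][1] = min over k of (A[0][0] + B[0][1] = 9 + 5 = 14, A[0][1] + B[1][1] = 10 + -4 = 6, A[0][2] + B[2][1] = 0 + -5 = -5) = -5 (attained at k = 2)
  C[0][2] = min over k of (A[0][0] + B[0][2] = 9 + 4 = 13, A[0][1] + B[1][2] = 10 + -5 = 5, A[0][2] + B[2][2] = 0 + 10 = 10) = 5 (attained at k = 1)
  C[1][0] = min over k of (A[1][0] + B[0][0] = 3 + 4 = 7, A[1][1] + B[1][0] = 4 + 6 = 10, A[1][2] + B[2][0] = 5 + 10 = 15) = 7 (attained at k = 0)
  C[1][1] = min over k of (A[1][0] + B[0][1] = 3 + 5 = 8, A[1][1] + B[1][1] = 4 + -4 = 0, A[1][2] + B[2][1] = 5 + -5 = 0) = 0 (attained at k = 1)
  C[1][2] = min over k of (A[1][0] + B[0][2] = 3 + 4 = 7, A[1][1] + B[1][2] = 4 + -5 = -1, A[1][2] + B[2][2] = 5 + 10 = 15) = -1 (attained at k = 1)
  C[2][0] = min over k of (A[2][0] + B[0][0] = -1 + 4 = 3, A[2][1] + B[1][0] = 0 + 6 = 6, A[2][2] + B[2][0] = 10 + 10 = 20) = 3 (attained at k = 0)
  C[2][1] = min over k of (A[2][0] + B[0][1] = -1 + 5 = 4, A[2][1] + B[1][1] = 0 + -4 = -4, A[2][2] + B[2][1] = 10 + -5 = 5) = -4 (attained at k = 1)
  C[2][2] = min over k of (A[2][0] + B[0][2] = -1 + 4 = 3, A[2][1] + B[1][2] = 0 + -5 = -5, A[2][2] + B[2][2] = 10 + 10 = 20) = -5 (attained at k = 1)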